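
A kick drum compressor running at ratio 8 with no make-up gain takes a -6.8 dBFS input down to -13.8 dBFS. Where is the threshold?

Gain reduction = -6.8 − (-13.8) = 7 dB; output overshoot = GR / (R − 1) = 7 / 7 = 1 dB.
Threshold = output − output overshoot = -13.8 − 1 = -14.8 dBFS.

-14.8 dBFS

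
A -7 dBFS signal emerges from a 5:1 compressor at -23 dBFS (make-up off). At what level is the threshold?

Let T be the threshold. Output overshoot = (input overshoot)/R, so -23 − T = (-7 − T)/5.
5·(-23 − T) = -7 − T → 4·T = -115 − (-7) = -108.
T = -108/4 = -27 dBFS.

-27 dBFS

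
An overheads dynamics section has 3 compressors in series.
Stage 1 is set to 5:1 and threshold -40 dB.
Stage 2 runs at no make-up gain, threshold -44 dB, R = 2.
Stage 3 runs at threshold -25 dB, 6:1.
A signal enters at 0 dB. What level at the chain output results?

Stage 1: 0 dB is 40 dB over -40 dB; at 5:1 that becomes 8 dB over, giving -32 dB.
Stage 2: -32 dB is 12 dB over -44 dB; at 2:1 that becomes 6 dB over, giving -38 dB.
Stage 3: below threshold (-38 ≤ -25); passes unchanged; output -38 dB.

-38 dB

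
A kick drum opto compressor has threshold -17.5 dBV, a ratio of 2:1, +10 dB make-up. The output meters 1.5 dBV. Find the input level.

0.5 dBV

Stripping the +10 dB make-up gives -8.5 dBV at the gain stage.
The compressed level sits -8.5 − (-17.5) = 9 dB over threshold.
Input overshoot = R × output overshoot = 18 dB → input = -17.5 + 18 = 0.5 dBV.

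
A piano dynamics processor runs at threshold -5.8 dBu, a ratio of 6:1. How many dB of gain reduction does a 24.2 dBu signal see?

The signal is 30 dB above threshold.
At 6:1, output sits 30/6 = 5 dB above threshold.
Gain reduction = 30 − 5 = 25 dB.

25 dB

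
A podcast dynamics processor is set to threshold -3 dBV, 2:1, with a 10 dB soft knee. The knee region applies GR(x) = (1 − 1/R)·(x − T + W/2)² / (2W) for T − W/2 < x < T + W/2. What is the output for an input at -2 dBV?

-2.9 dBV

x − T + W/2 = -2 − (-3) + 5 = 6.
GR = (1 − 1/2) × 6² / 20 = 0.5 × 36 / 20 = 0.9 dB.
Output = -2 − 0.9 = -2.9 dBV.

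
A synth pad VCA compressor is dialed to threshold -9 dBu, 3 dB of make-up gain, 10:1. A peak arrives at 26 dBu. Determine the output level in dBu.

26 dBu sits 35 dB over threshold.
The 35 dB excess becomes 3.5 dB after 10:1 reduction.
Output = -9 + 3.5 = -5.5 dBu; make-up adds 3 dB, giving -2.5 dBu.

-2.5 dBu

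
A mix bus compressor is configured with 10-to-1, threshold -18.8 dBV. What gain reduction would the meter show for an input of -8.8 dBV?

Overshoot = -8.8 − (-18.8) = 10 dB.
After 10:1 compression the overshoot becomes 10/10 = 1 dB.
Gain reduction = 10 − 1 = 9 dB.

9 dB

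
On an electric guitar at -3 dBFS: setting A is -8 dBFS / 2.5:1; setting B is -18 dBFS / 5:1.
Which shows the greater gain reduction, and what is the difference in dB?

A: 5 dB over, compressed to 2 dB over, so 3 dB of GR.
B: 15 dB over, compressed to 3 dB over, so 12 dB of GR.
B reduces 9 dB more.

B, by 9 dB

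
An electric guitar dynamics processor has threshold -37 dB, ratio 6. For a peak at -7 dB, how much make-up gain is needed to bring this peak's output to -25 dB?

7 dB

The peak compresses to -37 + 30/6 = -32 dB.
To reach -25 dB requires -25 − (-32) = 7 dB of make-up.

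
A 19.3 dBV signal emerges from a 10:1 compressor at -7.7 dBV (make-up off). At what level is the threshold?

-10.7 dBV

Gain reduction = 19.3 − (-7.7) = 27 dB; output overshoot = GR / (R − 1) = 27 / 9 = 3 dB.
Threshold = output − output overshoot = -7.7 − 3 = -10.7 dBV.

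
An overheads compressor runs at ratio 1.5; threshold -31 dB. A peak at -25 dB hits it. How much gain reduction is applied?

2 dB

Overshoot = -25 − (-31) = 6 dB.
A 1.5:1 ratio leaves 4 dB of that excess.
Gain reduction = 6 − 4 = 2 dB.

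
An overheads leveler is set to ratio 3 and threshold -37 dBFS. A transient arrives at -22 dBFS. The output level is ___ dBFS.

Overshoot: -22 − (-37) = 15 dB.
At 3:1 the overshoot is divided by 3, leaving 5 dB above threshold.
Output = -37 + 5 = -32 dBFS.

-32 dBFS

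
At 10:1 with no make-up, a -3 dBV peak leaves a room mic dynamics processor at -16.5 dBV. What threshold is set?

Let T be the threshold. Output overshoot = (input overshoot)/R, so -16.5 − T = (-3 − T)/10.
10·(-16.5 − T) = -3 − T → 9·T = -165 − (-3) = -162.
T = -162/9 = -18 dBV.

-18 dBV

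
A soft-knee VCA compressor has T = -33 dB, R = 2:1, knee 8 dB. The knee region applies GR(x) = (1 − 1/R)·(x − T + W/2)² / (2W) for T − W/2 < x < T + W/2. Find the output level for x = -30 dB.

-31.53125 dB

x − T + W/2 = -30 − (-33) + 4 = 7.
GR = (1 − 1/2) × 7² / 16 = 0.5 × 49 / 16 = 1.53125 dB.
Output = -30 − 1.53125 = -31.53125 dB.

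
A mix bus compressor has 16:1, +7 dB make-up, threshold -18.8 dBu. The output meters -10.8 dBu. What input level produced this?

Stripping the +7 dB make-up gives -17.8 dBu at the gain stage.
The compressed level sits -17.8 − (-18.8) = 1 dB over threshold.
Before 16:1 compression the overshoot was 1 × 16 = 16 dB, so input = -18.8 + 16 = -2.8 dBu.

-2.8 dBu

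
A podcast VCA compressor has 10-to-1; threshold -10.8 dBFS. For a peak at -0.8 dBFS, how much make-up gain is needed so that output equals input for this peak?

9 dB

Without make-up, output = threshold + overshoot/10 = -10.8 + 1 = -9.8 dBFS.
Gap to target: 9 dB.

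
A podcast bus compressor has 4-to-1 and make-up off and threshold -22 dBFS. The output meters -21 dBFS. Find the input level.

The compressed level sits -21 − (-22) = 1 dB over threshold.
Input overshoot = R × output overshoot = 4 dB → input = -22 + 4 = -18 dBFS.

-18 dBFS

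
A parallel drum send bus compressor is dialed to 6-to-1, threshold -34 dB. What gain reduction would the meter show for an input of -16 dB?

The signal is 18 dB above threshold.
At 6:1, output sits 18/6 = 3 dB above threshold.
GR = overshoot in − overshoot out = 18 − 3 = 15 dB.

15 dB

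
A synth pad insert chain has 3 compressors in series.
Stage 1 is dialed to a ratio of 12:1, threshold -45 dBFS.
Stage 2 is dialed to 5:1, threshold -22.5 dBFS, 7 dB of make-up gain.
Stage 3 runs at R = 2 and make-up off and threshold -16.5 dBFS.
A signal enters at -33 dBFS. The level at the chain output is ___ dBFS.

Stage 1: 12 dB above -45 dBFS, reduced 12:1 to 1 dB above → -44 dBFS.
Stage 2: -44 dBFS is at or below the -22.5 dBFS threshold — no compression; make-up brings it to -37 dBFS.
Stage 3: -37 dBFS ≤ -16.5 dBFS, so stage 3 doesn't engage; output -37 dBFS.

-37 dBFS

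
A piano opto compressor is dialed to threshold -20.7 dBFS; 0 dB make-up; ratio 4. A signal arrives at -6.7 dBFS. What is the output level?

Overshoot: -6.7 − (-20.7) = 14 dB.
The 14 dB excess becomes 3.5 dB after 4:1 reduction.
That puts the output at -17.2 dBFS.

-17.2 dBFS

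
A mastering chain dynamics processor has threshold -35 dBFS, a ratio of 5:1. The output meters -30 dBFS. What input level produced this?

-10 dBFS

Post-compression overshoot = -30 − (-35) = 5 dB.
Input overshoot = R × output overshoot = 25 dB → input = -35 + 25 = -10 dBFS.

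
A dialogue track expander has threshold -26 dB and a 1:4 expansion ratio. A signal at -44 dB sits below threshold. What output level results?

-98 dB

The input is 18 dB below the -26 dB threshold.
A 1:4 expander multiplies undershoot by 4: 18 × 4 = 72 dB below threshold.
Output = -26 − 72 = -98 dB.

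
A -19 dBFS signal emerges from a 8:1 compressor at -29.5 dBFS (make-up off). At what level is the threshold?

-31 dBFS

Gain reduction = -19 − (-29.5) = 10.5 dB; output overshoot = GR / (R − 1) = 10.5 / 7 = 1.5 dB.
Threshold = output − output overshoot = -29.5 − 1.5 = -31 dBFS.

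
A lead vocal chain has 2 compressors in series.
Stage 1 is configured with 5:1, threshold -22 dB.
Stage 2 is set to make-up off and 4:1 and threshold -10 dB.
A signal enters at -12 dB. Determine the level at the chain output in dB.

-20 dB

Stage 1: 10 dB above -22 dB, reduced 5:1 to 2 dB above → -20 dB.
Stage 2: -20 dB is at or below the -10 dB threshold — no compression; output -20 dB.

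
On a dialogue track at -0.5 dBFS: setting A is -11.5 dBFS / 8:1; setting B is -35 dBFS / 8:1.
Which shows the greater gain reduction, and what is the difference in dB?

A: 11 dB over, compressed to 1.375 dB over, so 9.625 dB of GR.
B: 34.5 dB over, compressed to 4.3125 dB over, so 30.1875 dB of GR.
B reduces 20.5625 dB more.

B, by 20.5625 dB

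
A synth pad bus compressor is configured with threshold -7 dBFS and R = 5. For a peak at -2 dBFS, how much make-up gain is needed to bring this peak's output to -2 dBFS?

Overshoot 5 dB → 5/5 = 1 dB after compression, so the compressed level is -7 + 1 = -6 dBFS.
Make-up = target − compressed = -2 − (-6) = 4 dB.

4 dB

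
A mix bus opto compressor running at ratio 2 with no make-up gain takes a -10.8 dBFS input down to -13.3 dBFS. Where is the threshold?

-15.8 dBFS

Gain reduction = -10.8 − (-13.3) = 2.5 dB; output overshoot = GR / (R − 1) = 2.5 / 1 = 2.5 dB.
Threshold = output − output overshoot = -13.3 − 2.5 = -15.8 dBFS.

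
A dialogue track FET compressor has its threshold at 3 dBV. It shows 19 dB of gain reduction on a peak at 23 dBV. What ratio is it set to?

20:1

Input overshoot = 23 − 3 = 20 dB.
Output overshoot = 20 − 19 = 1 dB.
Ratio = input overshoot / output overshoot = 20 / 1 = 20.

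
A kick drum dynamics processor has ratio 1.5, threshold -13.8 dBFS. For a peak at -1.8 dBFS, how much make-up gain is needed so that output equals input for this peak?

The peak compresses to -13.8 + 12/1.5 = -5.8 dBFS.
To reach -1.8 dBFS requires -1.8 − (-5.8) = 4 dB of make-up.

4 dB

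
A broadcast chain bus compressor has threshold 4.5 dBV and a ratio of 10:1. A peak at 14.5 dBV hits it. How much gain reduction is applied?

9 dB

Overshoot = 14.5 − 4.5 = 10 dB.
At 10:1, output sits 10/10 = 1 dB above threshold.
GR = overshoot in − overshoot out = 10 − 1 = 9 dB.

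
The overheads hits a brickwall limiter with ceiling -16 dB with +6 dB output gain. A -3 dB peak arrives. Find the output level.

-10 dB

At ∞:1, everything above -16 dB is held at the ceiling.
Output gain then adds 6 dB: -16 + 6 = -10 dB.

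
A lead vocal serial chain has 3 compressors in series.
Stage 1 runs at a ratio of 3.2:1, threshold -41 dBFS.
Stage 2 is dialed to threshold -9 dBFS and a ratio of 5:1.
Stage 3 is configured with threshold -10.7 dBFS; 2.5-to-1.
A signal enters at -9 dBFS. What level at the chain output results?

Stage 1: -9 dBFS is 32 dB over -41 dBFS; at 3.2:1 that becomes 10 dB over, giving -31 dBFS.
Stage 2: -31 dBFS is at or below the -9 dBFS threshold — no compression; output -31 dBFS.
Stage 3: -31 dBFS is at or below the -10.7 dBFS threshold — no compression; output -31 dBFS.

-31 dBFS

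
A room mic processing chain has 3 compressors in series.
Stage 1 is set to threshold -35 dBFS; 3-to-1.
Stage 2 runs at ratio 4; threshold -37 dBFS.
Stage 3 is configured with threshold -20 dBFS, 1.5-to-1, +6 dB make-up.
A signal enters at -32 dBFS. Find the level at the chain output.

Stage 1: 3 dB above -35 dBFS, reduced 3:1 to 1 dB above → -34 dBFS.
Stage 2: 3 dB above -37 dBFS, reduced 4:1 to 0.75 dB above → -36.25 dBFS.
Stage 3: -36.25 dBFS ≤ -20 dBFS, so stage 3 doesn't engage; make-up brings it to -30.25 dBFS.

-30.25 dBFS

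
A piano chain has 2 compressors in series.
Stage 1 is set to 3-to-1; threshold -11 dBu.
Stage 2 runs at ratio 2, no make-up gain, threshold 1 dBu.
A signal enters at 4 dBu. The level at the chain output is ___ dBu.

-6 dBu

Stage 1: overshoot 15 dB → 15/3 = 5 dB → -6 dBu.
Stage 2: below threshold (-6 ≤ 1); passes unchanged; output -6 dBu.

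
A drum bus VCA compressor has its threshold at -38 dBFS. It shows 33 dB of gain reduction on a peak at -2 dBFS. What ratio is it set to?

Input overshoot = -2 − (-38) = 36 dB.
Output overshoot = 36 − 33 = 3 dB.
Ratio = input overshoot / output overshoot = 36 / 3 = 12.

12:1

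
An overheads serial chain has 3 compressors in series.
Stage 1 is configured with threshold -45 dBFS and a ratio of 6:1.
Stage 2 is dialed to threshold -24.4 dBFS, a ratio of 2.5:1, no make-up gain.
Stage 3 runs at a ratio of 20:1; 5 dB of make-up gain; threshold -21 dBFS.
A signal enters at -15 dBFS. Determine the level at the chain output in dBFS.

-35 dBFS

Stage 1: 30 dB above -45 dBFS, reduced 6:1 to 5 dB above → -40 dBFS.
Stage 2: -40 dBFS ≤ -24.4 dBFS, so stage 2 doesn't engage; output -40 dBFS.
Stage 3: -40 dBFS is at or below the -21 dBFS threshold — no compression; make-up brings it to -35 dBFS.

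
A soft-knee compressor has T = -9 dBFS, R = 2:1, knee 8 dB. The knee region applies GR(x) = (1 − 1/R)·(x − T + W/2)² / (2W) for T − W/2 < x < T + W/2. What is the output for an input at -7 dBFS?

-8.125 dBFS

x − T + W/2 = -7 − (-9) + 4 = 6.
GR = (1 − 1/2) × 6² / 16 = 0.5 × 36 / 16 = 1.125 dB.
Output = -7 − 1.125 = -8.125 dBFS.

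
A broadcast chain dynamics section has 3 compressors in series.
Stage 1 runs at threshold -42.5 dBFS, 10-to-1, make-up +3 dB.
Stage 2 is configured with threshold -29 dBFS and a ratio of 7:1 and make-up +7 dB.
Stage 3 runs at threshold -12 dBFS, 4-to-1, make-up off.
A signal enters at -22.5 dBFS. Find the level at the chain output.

-30.5 dBFS

Stage 1: overshoot 20 dB → 20/10 = 2 dB → -40.5 dBFS; +3 dB make-up → -37.5 dBFS.
Stage 2: -37.5 dBFS is at or below the -29 dBFS threshold — no compression; make-up brings it to -30.5 dBFS.
Stage 3: below threshold (-30.5 ≤ -12); passes unchanged; output -30.5 dBFS.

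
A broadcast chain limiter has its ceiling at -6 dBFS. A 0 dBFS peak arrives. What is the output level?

-6 dBFS

At ∞:1, everything above -6 dBFS is held at the ceiling.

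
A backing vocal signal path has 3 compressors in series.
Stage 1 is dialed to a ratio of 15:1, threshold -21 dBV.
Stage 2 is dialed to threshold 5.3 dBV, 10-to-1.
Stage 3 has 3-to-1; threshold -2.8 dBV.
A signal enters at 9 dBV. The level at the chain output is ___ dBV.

Stage 1: 30 dB above -21 dBV, reduced 15:1 to 2 dB above → -19 dBV.
Stage 2: -19 dBV ≤ 5.3 dBV, so stage 2 doesn't engage; output -19 dBV.
Stage 3: below threshold (-19 ≤ -2.8); passes unchanged; output -19 dBV.

-19 dBV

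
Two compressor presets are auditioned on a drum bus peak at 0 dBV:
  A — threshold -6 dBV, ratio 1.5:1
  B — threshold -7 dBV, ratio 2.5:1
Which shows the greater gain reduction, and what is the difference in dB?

A: 6 dB over, compressed to 4 dB over, so 2 dB of GR.
B: 7 dB over, compressed to 2.8 dB over, so 4.2 dB of GR.
B reduces 2.2 dB more.

B, by 2.2 dB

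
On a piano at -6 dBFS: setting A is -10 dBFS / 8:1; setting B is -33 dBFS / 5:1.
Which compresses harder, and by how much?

A: 4 dB over, compressed to 0.5 dB over, so 3.5 dB of GR.
B: 27 dB over, compressed to 5.4 dB over, so 21.6 dB of GR.
Difference: 18.1 dB in favour of B.

B, by 18.1 dB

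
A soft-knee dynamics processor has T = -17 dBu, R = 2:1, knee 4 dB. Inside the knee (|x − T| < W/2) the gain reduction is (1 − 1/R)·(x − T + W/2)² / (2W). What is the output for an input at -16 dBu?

x − T + W/2 = -16 − (-17) + 2 = 3.
GR = (1 − 1/2) × 3² / 8 = 0.5 × 9 / 8 = 0.5625 dB.
Output = -16 − 0.5625 = -16.5625 dBu.

-16.5625 dBu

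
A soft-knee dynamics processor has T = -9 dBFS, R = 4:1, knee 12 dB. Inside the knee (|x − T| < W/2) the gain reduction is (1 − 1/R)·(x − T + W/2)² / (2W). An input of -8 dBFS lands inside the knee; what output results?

x − T + W/2 = -8 − (-9) + 6 = 7.
GR = (1 − 1/4) × 7² / 24 = 0.75 × 49 / 24 = 1.53125 dB.
Output = -8 − 1.53125 = -9.53125 dBFS.

-9.53125 dBFS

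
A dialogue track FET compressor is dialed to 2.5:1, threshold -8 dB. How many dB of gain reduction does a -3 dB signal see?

3 dB

-3 dB exceeds the threshold by 5 dB.
At 2.5:1, output sits 5/2.5 = 2 dB above threshold.
So the signal is attenuated by 5 − 2 = 3 dB.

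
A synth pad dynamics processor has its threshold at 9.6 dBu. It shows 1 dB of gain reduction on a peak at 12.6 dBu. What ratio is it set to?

1.5:1

Input overshoot = 12.6 − 9.6 = 3 dB.
Output overshoot = 3 − 1 = 2 dB.
Ratio = input overshoot / output overshoot = 3 / 2 = 1.5.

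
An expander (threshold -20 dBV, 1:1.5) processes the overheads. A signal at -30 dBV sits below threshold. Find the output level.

Below threshold, a 1:1.5 expander applies gain = (1.5−1)×(T − x) of attenuation.
(1.5−1) × 10 = 5 dB, so output = -30 − 5 = -35 dBV.

-35 dBV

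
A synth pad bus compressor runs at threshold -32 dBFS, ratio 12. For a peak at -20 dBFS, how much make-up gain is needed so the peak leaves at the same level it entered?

Overshoot 12 dB → 12/12 = 1 dB after compression, so the compressed level is -32 + 1 = -31 dBFS.
Make-up = target − compressed = -20 − (-31) = 11 dB.

11 dB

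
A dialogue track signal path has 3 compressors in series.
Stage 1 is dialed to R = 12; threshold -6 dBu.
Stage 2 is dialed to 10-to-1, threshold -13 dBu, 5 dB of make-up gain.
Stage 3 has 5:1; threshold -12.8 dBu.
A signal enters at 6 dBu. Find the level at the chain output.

Stage 1: 12 dB above -6 dBu, reduced 12:1 to 1 dB above → -5 dBu.
Stage 2: -5 dBu is 8 dB over -13 dBu; at 10:1 that becomes 0.8 dB over, giving -12.2 dBu; +5 dB make-up → -7.2 dBu.
Stage 3: overshoot 5.6 dB → 5.6/5 = 1.12 dB → -11.68 dBu.

-11.68 dBu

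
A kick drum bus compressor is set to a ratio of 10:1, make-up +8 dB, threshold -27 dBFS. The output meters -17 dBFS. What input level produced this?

-7 dBFS

Stripping the +8 dB make-up gives -25 dBFS at the gain stage.
Post-compression overshoot = -25 − (-27) = 2 dB.
Before 10:1 compression the overshoot was 2 × 10 = 20 dB, so input = -27 + 20 = -7 dBFS.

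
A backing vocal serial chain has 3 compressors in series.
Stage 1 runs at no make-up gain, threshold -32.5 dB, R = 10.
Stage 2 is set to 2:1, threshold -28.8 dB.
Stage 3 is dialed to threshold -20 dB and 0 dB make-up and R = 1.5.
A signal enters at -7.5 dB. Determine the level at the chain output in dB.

Stage 1: -7.5 dB is 25 dB over -32.5 dB; at 10:1 that becomes 2.5 dB over, giving -30 dB.
Stage 2: -30 dB is at or below the -28.8 dB threshold — no compression; output -30 dB.
Stage 3: -30 dB ≤ -20 dB, so stage 3 doesn't engage; output -30 dB.

-30 dB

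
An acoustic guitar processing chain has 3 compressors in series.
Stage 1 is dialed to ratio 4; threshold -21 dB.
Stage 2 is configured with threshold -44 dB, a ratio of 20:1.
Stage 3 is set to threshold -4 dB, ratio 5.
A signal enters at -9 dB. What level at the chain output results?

-42.7 dB

Stage 1: -9 dB is 12 dB over -21 dB; at 4:1 that becomes 3 dB over, giving -18 dB.
Stage 2: overshoot 26 dB → 26/20 = 1.3 dB → -42.7 dB.
Stage 3: -42.7 dB is at or below the -4 dB threshold — no compression; output -42.7 dB.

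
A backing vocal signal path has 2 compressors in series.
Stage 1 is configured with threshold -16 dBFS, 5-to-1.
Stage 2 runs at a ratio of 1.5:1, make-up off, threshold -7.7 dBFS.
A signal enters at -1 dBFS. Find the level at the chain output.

Stage 1: -1 dBFS is 15 dB over -16 dBFS; at 5:1 that becomes 3 dB over, giving -13 dBFS.
Stage 2: -13 dBFS is at or below the -7.7 dBFS threshold — no compression; output -13 dBFS.

-13 dBFS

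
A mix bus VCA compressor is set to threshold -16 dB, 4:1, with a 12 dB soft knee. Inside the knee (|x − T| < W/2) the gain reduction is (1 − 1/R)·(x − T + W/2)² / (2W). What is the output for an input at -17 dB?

-17.78125 dB

x − T + W/2 = -17 − (-16) + 6 = 5.
GR = (1 − 1/4) × 5² / 24 = 0.75 × 25 / 24 = 0.78125 dB.
Output = -17 − 0.78125 = -17.78125 dB.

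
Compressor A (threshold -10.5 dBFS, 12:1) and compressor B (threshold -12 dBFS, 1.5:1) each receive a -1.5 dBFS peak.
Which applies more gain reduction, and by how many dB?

A, by 4.75 dB

A: overshoot 9 dB → output overshoot 0.75 dB → GR 8.25 dB.
B: overshoot 10.5 dB → output overshoot 7 dB → GR 3.5 dB.
Difference: 4.75 dB in favour of A.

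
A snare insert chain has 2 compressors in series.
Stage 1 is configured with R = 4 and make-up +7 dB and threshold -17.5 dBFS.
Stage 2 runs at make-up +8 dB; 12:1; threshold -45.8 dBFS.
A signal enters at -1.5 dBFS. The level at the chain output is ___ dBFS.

Stage 1: overshoot 16 dB → 16/4 = 4 dB → -13.5 dBFS; +7 dB make-up → -6.5 dBFS.
Stage 2: -6.5 dBFS is 39.3 dB over -45.8 dBFS; at 12:1 that becomes 3.275 dB over, giving -42.525 dBFS; +8 dB make-up → -34.525 dBFS.

-34.525 dBFS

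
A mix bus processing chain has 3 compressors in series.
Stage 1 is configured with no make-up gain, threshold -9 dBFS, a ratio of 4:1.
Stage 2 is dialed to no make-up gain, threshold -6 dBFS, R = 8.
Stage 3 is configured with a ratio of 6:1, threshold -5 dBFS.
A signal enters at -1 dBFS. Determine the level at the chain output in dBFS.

Stage 1: 8 dB above -9 dBFS, reduced 4:1 to 2 dB above → -7 dBFS.
Stage 2: -7 dBFS ≤ -6 dBFS, so stage 2 doesn't engage; output -7 dBFS.
Stage 3: -7 dBFS is at or below the -5 dBFS threshold — no compression; output -7 dBFS.

-7 dBFS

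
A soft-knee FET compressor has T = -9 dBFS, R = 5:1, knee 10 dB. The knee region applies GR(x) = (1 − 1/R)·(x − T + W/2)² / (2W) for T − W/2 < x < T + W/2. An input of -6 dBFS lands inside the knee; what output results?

x − T + W/2 = -6 − (-9) + 5 = 8.
GR = (1 − 1/5) × 8² / 20 = 0.8 × 64 / 20 = 2.56 dB.
Output = -6 − 2.56 = -8.56 dBFS.

-8.56 dBFS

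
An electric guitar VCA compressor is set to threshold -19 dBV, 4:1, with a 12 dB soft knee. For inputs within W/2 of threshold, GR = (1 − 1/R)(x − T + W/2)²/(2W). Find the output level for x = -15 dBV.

x − T + W/2 = -15 − (-19) + 6 = 10.
GR = (1 − 1/4) × 10² / 24 = 0.75 × 100 / 24 = 3.125 dB.
Output = -15 − 3.125 = -18.125 dBV.

-18.125 dBV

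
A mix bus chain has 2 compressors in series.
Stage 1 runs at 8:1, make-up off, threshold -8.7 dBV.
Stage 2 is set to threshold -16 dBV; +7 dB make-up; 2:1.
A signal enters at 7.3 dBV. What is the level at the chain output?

-4.35 dBV

Stage 1: 7.3 dBV is 16 dB over -8.7 dBV; at 8:1 that becomes 2 dB over, giving -6.7 dBV.
Stage 2: 9.3 dB above -16 dBV, reduced 2:1 to 4.65 dB above → -11.35 dBV; +7 dB make-up → -4.35 dBV.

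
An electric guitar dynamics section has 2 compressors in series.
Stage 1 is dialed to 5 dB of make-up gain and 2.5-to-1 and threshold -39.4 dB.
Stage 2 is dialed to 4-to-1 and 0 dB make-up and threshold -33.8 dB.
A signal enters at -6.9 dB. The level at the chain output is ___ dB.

-30.7 dB

Stage 1: -6.9 dB is 32.5 dB over -39.4 dB; at 2.5:1 that becomes 13 dB over, giving -26.4 dB; +5 dB make-up → -21.4 dB.
Stage 2: 12.4 dB above -33.8 dB, reduced 4:1 to 3.1 dB above → -30.7 dB.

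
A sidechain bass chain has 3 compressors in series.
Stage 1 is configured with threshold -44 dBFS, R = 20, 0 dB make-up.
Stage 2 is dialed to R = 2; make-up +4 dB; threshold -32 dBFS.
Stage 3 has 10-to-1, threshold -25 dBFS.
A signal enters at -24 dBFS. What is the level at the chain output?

-39 dBFS

Stage 1: 20 dB above -44 dBFS, reduced 20:1 to 1 dB above → -43 dBFS.
Stage 2: -43 dBFS is at or below the -32 dBFS threshold — no compression; make-up brings it to -39 dBFS.
Stage 3: -39 dBFS is at or below the -25 dBFS threshold — no compression; output -39 dBFS.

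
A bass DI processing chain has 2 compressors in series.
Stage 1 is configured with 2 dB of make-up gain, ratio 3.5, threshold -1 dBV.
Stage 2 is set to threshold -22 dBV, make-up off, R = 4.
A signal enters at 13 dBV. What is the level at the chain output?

Stage 1: 14 dB above -1 dBV, reduced 3.5:1 to 4 dB above → 3 dBV; +2 dB make-up → 5 dBV.
Stage 2: overshoot 27 dB → 27/4 = 6.75 dB → -15.25 dBV.

-15.25 dBV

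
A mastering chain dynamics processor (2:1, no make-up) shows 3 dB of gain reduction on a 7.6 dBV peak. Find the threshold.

1.6 dBV

Gain reduction = 7.6 − 4.6 = 3 dB; output overshoot = GR / (R − 1) = 3 / 1 = 3 dB.
Threshold = output − output overshoot = 4.6 − 3 = 1.6 dBV.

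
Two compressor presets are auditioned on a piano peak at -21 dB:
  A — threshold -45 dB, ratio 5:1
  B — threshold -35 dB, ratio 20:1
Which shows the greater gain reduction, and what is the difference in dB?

A: GR = 24 − 24/5 = 19.2 dB.
B: GR = 14 − 14/20 = 13.3 dB.
A applies 5.9 dB more gain reduction.

A, by 5.9 dB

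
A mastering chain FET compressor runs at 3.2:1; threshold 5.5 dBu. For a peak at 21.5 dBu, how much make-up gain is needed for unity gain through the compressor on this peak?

11 dB

Without make-up, output = threshold + overshoot/3.2 = 5.5 + 5 = 10.5 dBu.
Gap to target: 11 dB.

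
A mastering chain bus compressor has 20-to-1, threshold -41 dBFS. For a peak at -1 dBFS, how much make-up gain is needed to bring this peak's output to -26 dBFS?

13 dB

Overshoot 40 dB → 40/20 = 2 dB after compression, so the compressed level is -41 + 2 = -39 dBFS.
Make-up = target − compressed = -26 − (-39) = 13 dB.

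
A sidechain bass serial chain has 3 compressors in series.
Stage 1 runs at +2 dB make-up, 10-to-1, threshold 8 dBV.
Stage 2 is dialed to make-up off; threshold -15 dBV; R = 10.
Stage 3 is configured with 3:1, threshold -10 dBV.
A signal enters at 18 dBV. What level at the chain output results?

-12.4 dBV

Stage 1: overshoot 10 dB → 10/10 = 1 dB → 9 dBV; +2 dB make-up → 11 dBV.
Stage 2: 11 dBV is 26 dB over -15 dBV; at 10:1 that becomes 2.6 dB over, giving -12.4 dBV.
Stage 3: -12.4 dBV ≤ -10 dBV, so stage 3 doesn't engage; output -12.4 dBV.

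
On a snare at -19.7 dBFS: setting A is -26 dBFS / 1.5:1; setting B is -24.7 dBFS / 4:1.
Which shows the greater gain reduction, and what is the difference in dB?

A: GR = 6.3 − 6.3/1.5 = 2.1 dB.
B: GR = 5 − 5/4 = 3.75 dB.
B applies 1.65 dB more gain reduction.

B, by 1.65 dB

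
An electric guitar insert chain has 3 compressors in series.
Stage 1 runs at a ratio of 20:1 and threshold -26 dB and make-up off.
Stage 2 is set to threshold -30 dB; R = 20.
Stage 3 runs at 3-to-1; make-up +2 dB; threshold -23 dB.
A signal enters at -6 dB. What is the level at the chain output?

-27.75 dB

Stage 1: overshoot 20 dB → 20/20 = 1 dB → -25 dB.
Stage 2: -25 dB is 5 dB over -30 dB; at 20:1 that becomes 0.25 dB over, giving -29.75 dB.
Stage 3: -29.75 dB ≤ -23 dB, so stage 3 doesn't engage; make-up brings it to -27.75 dB.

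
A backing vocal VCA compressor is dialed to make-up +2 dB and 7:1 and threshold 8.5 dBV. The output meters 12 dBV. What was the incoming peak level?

Before make-up, the level was 12 − 2 = 10 dBV.
That's 1.5 dB above the 8.5 dBV threshold.
Input overshoot = R × output overshoot = 10.5 dB → input = 8.5 + 10.5 = 19 dBV.

19 dBV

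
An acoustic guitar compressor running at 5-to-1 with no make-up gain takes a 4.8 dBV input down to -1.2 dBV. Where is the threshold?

-2.7 dBV

Gain reduction = 4.8 − (-1.2) = 6 dB; output overshoot = GR / (R − 1) = 6 / 4 = 1.5 dB.
Threshold = output − output overshoot = -1.2 − 1.5 = -2.7 dBV.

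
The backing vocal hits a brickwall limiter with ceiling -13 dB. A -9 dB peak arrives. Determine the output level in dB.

A brickwall limiter is an ∞:1 compressor: any input above the ceiling is clamped to -13 dB.

-13 dB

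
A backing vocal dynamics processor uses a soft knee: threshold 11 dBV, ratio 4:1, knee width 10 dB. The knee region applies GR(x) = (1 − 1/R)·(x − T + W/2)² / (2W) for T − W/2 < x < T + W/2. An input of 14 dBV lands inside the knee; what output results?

11.6 dBV

x − T + W/2 = 14 − 11 + 5 = 8.
GR = (1 − 1/4) × 8² / 20 = 0.75 × 64 / 20 = 2.4 dB.
Output = 14 − 2.4 = 11.6 dBV.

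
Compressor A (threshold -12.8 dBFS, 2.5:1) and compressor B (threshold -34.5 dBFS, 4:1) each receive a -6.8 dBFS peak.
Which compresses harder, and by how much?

B, by 17.175 dB

A: overshoot 6 dB → output overshoot 2.4 dB → GR 3.6 dB.
B: overshoot 27.7 dB → output overshoot 6.925 dB → GR 20.775 dB.
B reduces 17.175 dB more.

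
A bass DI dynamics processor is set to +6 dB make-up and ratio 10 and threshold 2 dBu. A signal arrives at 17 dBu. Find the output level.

9.5 dBu

Overshoot: 17 − 2 = 15 dB.
10:1 compression reduces that to 15/10 = 1.5 dB over.
So the level is 2 + 1.5 = 3.5 dBu; make-up adds 6 dB, giving 9.5 dBu.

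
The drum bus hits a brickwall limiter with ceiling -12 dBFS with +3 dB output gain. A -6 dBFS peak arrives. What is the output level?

The limiter clamps the peak to its -12 dBFS ceiling.
Output gain then adds 3 dB: -12 + 3 = -9 dBFS.

-9 dBFS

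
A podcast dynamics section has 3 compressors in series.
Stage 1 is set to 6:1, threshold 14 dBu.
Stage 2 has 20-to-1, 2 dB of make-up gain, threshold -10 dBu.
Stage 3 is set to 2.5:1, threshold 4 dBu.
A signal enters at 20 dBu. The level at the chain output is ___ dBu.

-6.75 dBu

Stage 1: 6 dB above 14 dBu, reduced 6:1 to 1 dB above → 15 dBu.
Stage 2: overshoot 25 dB → 25/20 = 1.25 dB → -8.75 dBu; +2 dB make-up → -6.75 dBu.
Stage 3: -6.75 dBu is at or below the 4 dBu threshold — no compression; output -6.75 dBu.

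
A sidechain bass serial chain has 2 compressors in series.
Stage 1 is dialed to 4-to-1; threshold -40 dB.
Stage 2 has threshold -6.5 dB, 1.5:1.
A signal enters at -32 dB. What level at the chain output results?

-38 dB

Stage 1: -32 dB is 8 dB over -40 dB; at 4:1 that becomes 2 dB over, giving -38 dB.
Stage 2: -38 dB ≤ -6.5 dB, so stage 2 doesn't engage; output -38 dB.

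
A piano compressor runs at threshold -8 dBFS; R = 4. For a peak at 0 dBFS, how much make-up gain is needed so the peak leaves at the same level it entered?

Overshoot 8 dB → 8/4 = 2 dB after compression, so the compressed level is -8 + 2 = -6 dBFS.
Make-up = target − compressed = 0 − (-6) = 6 dB.

6 dB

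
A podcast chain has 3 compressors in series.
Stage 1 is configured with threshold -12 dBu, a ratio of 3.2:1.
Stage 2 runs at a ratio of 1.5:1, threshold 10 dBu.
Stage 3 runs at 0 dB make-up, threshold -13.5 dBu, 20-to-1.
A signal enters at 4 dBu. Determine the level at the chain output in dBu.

Stage 1: 4 dBu is 16 dB over -12 dBu; at 3.2:1 that becomes 5 dB over, giving -7 dBu.
Stage 2: below threshold (-7 ≤ 10); passes unchanged; output -7 dBu.
Stage 3: -7 dBu is 6.5 dB over -13.5 dBu; at 20:1 that becomes 0.325 dB over, giving -13.175 dBu.

-13.175 dBu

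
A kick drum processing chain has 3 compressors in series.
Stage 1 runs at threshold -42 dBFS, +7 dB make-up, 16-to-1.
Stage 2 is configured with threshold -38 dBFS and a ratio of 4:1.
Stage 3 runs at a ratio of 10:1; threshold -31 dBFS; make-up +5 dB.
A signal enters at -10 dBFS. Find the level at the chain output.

Stage 1: -10 dBFS is 32 dB over -42 dBFS; at 16:1 that becomes 2 dB over, giving -40 dBFS; +7 dB make-up → -33 dBFS.
Stage 2: -33 dBFS is 5 dB over -38 dBFS; at 4:1 that becomes 1.25 dB over, giving -36.75 dBFS.
Stage 3: below threshold (-36.75 ≤ -31); passes unchanged; make-up brings it to -31.75 dBFS.

-31.75 dBFS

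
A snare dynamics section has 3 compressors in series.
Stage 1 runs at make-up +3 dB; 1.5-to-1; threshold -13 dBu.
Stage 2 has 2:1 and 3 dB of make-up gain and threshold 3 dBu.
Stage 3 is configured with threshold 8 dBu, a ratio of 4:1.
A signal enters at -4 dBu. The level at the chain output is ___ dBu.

-1 dBu

Stage 1: overshoot 9 dB → 9/1.5 = 6 dB → -7 dBu; +3 dB make-up → -4 dBu.
Stage 2: -4 dBu ≤ 3 dBu, so stage 2 doesn't engage; make-up brings it to -1 dBu.
Stage 3: below threshold (-1 ≤ 8); passes unchanged; output -1 dBu.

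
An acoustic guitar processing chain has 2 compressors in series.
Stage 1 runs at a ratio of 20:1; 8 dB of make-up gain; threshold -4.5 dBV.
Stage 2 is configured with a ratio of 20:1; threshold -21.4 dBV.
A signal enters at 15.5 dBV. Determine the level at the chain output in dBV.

-20.105 dBV

Stage 1: 20 dB above -4.5 dBV, reduced 20:1 to 1 dB above → -3.5 dBV; +8 dB make-up → 4.5 dBV.
Stage 2: 4.5 dBV is 25.9 dB over -21.4 dBV; at 20:1 that becomes 1.295 dB over, giving -20.105 dBV.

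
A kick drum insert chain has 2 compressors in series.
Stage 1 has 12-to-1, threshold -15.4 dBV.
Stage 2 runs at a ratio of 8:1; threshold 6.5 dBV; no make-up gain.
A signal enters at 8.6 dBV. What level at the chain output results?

-13.4 dBV

Stage 1: 8.6 dBV is 24 dB over -15.4 dBV; at 12:1 that becomes 2 dB over, giving -13.4 dBV.
Stage 2: -13.4 dBV is at or below the 6.5 dBV threshold — no compression; output -13.4 dBV.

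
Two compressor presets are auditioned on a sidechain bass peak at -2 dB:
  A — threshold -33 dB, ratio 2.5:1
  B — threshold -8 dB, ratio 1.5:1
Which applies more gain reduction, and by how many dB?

A, by 16.6 dB

A: GR = 31 − 31/2.5 = 18.6 dB.
B: GR = 6 − 6/1.5 = 2 dB.
A reduces 16.6 dB more.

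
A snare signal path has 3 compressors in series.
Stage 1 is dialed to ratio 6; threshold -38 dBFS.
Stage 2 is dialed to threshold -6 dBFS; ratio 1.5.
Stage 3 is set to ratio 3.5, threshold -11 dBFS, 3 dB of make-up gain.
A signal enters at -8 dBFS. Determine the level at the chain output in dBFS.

Stage 1: overshoot 30 dB → 30/6 = 5 dB → -33 dBFS.
Stage 2: -33 dBFS is at or below the -6 dBFS threshold — no compression; output -33 dBFS.
Stage 3: below threshold (-33 ≤ -11); passes unchanged; make-up brings it to -30 dBFS.

-30 dBFS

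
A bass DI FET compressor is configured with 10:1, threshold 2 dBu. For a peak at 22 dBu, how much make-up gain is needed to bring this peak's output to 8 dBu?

Without make-up, output = threshold + overshoot/10 = 2 + 2 = 4 dBu.
Gap to target: 4 dB.

4 dB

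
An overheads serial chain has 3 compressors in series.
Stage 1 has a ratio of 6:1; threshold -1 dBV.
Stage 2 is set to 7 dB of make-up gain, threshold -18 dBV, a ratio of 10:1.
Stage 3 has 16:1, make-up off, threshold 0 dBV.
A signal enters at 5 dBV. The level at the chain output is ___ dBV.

Stage 1: overshoot 6 dB → 6/6 = 1 dB → 0 dBV.
Stage 2: 18 dB above -18 dBV, reduced 10:1 to 1.8 dB above → -16.2 dBV; +7 dB make-up → -9.2 dBV.
Stage 3: -9.2 dBV ≤ 0 dBV, so stage 3 doesn't engage; output -9.2 dBV.

-9.2 dBV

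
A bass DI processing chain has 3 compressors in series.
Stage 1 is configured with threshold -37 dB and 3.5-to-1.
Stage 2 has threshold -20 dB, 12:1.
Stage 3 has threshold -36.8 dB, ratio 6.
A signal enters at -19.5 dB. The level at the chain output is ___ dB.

Stage 1: -19.5 dB is 17.5 dB over -37 dB; at 3.5:1 that becomes 5 dB over, giving -32 dB.
Stage 2: below threshold (-32 ≤ -20); passes unchanged; output -32 dB.
Stage 3: -32 dB is 4.8 dB over -36.8 dB; at 6:1 that becomes 0.8 dB over, giving -36 dB.

-36 dB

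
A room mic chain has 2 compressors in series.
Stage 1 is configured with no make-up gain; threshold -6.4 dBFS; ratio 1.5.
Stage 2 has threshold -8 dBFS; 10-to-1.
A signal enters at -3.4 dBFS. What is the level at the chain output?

Stage 1: -3.4 dBFS is 3 dB over -6.4 dBFS; at 1.5:1 that becomes 2 dB over, giving -4.4 dBFS.
Stage 2: overshoot 3.6 dB → 3.6/10 = 0.36 dB → -7.64 dBFS.

-7.64 dBFS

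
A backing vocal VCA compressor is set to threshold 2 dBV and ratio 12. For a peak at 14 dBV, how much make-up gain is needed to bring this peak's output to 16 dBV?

13 dB

The peak compresses to 2 + 12/12 = 3 dBV.
To reach 16 dBV requires 16 − 3 = 13 dB of make-up.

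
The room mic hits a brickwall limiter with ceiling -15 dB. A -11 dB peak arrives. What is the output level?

The limiter clamps the peak to its -15 dB ceiling.

-15 dB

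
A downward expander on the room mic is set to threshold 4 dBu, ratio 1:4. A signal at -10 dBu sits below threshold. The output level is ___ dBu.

-52 dBu

The input is 14 dB below the 4 dBu threshold.
A 1:4 expander multiplies undershoot by 4: 14 × 4 = 56 dB below threshold.
Output = 4 − 56 = -52 dBu.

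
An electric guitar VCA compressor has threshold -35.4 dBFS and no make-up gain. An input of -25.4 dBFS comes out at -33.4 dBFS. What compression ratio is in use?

5:1

Input overshoot = -25.4 − (-35.4) = 10 dB; output overshoot = -33.4 − (-35.4) = 2 dB.
Ratio = 10 / 2 = 5.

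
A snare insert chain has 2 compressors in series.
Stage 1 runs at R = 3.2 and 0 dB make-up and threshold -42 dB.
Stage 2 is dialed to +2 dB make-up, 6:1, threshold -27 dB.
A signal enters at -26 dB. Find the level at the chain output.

Stage 1: 16 dB above -42 dB, reduced 3.2:1 to 5 dB above → -37 dB.
Stage 2: below threshold (-37 ≤ -27); passes unchanged; make-up brings it to -35 dB.

-35 dB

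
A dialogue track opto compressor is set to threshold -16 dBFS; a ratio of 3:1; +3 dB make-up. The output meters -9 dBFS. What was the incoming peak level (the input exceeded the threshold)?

-4 dBFS

Remove make-up: -9 − 3 = -12 dBFS.
Post-compression overshoot = -12 − (-16) = 4 dB.
Before 3:1 compression the overshoot was 4 × 3 = 12 dB, so input = -16 + 12 = -4 dBFS.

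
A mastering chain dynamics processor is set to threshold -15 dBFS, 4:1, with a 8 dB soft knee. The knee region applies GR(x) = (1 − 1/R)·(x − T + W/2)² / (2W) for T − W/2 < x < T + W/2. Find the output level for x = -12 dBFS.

-14.296875 dBFS

x − T + W/2 = -12 − (-15) + 4 = 7.
GR = (1 − 1/4) × 7² / 16 = 0.75 × 49 / 16 = 2.296875 dB.
Output = -12 − 2.296875 = -14.296875 dBFS.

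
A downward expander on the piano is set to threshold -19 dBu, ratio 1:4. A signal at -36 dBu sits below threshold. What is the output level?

-87 dBu

Below threshold, a 1:4 expander applies gain = (4−1)×(T − x) of attenuation.
(4−1) × 17 = 51 dB, so output = -36 − 51 = -87 dBu.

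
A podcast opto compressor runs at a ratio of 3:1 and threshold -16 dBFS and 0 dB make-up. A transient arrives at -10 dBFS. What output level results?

-14 dBFS

Overshoot: -10 − (-16) = 6 dB.
The 6 dB excess becomes 2 dB after 3:1 reduction.
Output = -16 + 2 = -14 dBFS.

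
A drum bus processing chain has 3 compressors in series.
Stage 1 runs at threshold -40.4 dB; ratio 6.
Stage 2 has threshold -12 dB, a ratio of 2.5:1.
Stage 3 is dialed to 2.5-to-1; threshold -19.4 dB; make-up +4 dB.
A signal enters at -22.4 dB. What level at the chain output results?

-33.4 dB

Stage 1: overshoot 18 dB → 18/6 = 3 dB → -37.4 dB.
Stage 2: below threshold (-37.4 ≤ -12); passes unchanged; output -37.4 dB.
Stage 3: -37.4 dB ≤ -19.4 dB, so stage 3 doesn't engage; make-up brings it to -33.4 dB.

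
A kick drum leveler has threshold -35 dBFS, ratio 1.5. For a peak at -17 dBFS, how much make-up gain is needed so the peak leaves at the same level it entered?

6 dB

Overshoot 18 dB → 18/1.5 = 12 dB after compression, so the compressed level is -35 + 12 = -23 dBFS.
Make-up = target − compressed = -17 − (-23) = 6 dB.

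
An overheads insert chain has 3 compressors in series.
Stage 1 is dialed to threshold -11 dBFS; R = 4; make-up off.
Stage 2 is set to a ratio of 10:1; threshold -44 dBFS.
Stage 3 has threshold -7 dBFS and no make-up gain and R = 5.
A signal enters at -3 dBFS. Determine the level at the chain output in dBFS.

-40.5 dBFS

Stage 1: 8 dB above -11 dBFS, reduced 4:1 to 2 dB above → -9 dBFS.
Stage 2: 35 dB above -44 dBFS, reduced 10:1 to 3.5 dB above → -40.5 dBFS.
Stage 3: -40.5 dBFS ≤ -7 dBFS, so stage 3 doesn't engage; output -40.5 dBFS.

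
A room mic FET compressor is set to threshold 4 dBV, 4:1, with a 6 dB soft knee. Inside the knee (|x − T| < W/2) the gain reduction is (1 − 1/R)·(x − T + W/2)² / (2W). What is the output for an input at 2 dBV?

1.9375 dBV

x − T + W/2 = 2 − 4 + 3 = 1.
GR = (1 − 1/4) × 1² / 12 = 0.75 × 1 / 12 = 0.0625 dB.
Output = 2 − 0.0625 = 1.9375 dBV.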